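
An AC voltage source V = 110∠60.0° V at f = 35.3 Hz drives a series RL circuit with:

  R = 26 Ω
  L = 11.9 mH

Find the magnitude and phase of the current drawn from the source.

Step 1 — Angular frequency: ω = 2π·f = 2π·35.3 = 221.8 rad/s.
Step 2 — Component impedances:
  R: Z = R = 26 Ω
  L: Z = jωL = j·221.8·0.0119 = 0 + j2.639 Ω
Step 3 — Series combination: Z_total = R + L = 26 + j2.639 Ω = 26.13∠5.8° Ω.
Step 4 — Source phasor: V = 110∠60.0° V = 55 + j95.26 V.
Step 5 — Ohm's law: I = V / Z_total = (55 + j95.26) / (26 + j2.639) = 2.462 + j3.414 A.
Step 6 — Convert to polar: |I| = 4.209 A, ∠I = 54.2°.

I = 4.209∠54.2° A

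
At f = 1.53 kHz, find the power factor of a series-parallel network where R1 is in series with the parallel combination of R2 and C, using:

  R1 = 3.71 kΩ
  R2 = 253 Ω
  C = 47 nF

Step 1 — Angular frequency: ω = 2π·f = 2π·1530 = 9613 rad/s.
Step 2 — Component impedances:
  R1: Z = R = 3710 Ω
  R2: Z = R = 253 Ω
  C: Z = 1/(jωC) = -j/(ω·C) = 0 - j2213 Ω
Step 3 — Parallel branch: R2 || C = 1/(1/R2 + 1/C) = 249.7 - j28.55 Ω.
Step 4 — Series with R1: Z_total = R1 + (R2 || C) = 3960 - j28.55 Ω = 3960∠-0.4° Ω.
Step 5 — Power factor: PF = cos(φ) = Re(Z)/|Z| = 3960/3960 = 1.
Step 6 — Type: Im(Z) = -28.55 ⇒ leading (phase φ = -0.4°).

PF = 1 (leading, φ = -0.4°)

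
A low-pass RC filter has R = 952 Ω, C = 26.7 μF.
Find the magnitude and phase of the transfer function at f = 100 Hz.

Step 1 — Angular frequency: ω = 2π·100 = 628.3 rad/s.
Step 2 — Transfer function: H(jω) = 1/(1 + jωRC).
Step 3 — Denominator: 1 + jωRC = 1 + j·628.3·952·2.67e-05 = 1 + j15.97.
Step 4 — H = 0.003905 - j0.06237.
Step 5 — Magnitude: |H| = 0.06249 (-24.1 dB); phase: φ = -86.4°.

|H| = 0.06249 (-24.1 dB), φ = -86.4°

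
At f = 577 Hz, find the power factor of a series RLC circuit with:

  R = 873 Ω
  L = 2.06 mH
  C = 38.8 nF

Step 1 — Angular frequency: ω = 2π·f = 2π·577 = 3625 rad/s.
Step 2 — Component impedances:
  R: Z = R = 873 Ω
  L: Z = jωL = j·3625·0.00206 = 0 + j7.468 Ω
  C: Z = 1/(jωC) = -j/(ω·C) = 0 - j7109 Ω
Step 3 — Series combination: Z_total = R + L + C = 873 - j7102 Ω = 7155∠-83.0° Ω.
Step 4 — Power factor: PF = cos(φ) = Re(Z)/|Z| = 873/7155 = 0.122.
Step 5 — Type: Im(Z) = -7102 ⇒ leading (phase φ = -83.0°).

PF = 0.122 (leading, φ = -83.0°)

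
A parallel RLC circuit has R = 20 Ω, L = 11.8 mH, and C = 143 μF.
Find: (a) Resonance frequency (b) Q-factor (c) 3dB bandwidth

Step 1 — Resonance: ω₀ = 1/√(LC) = 1/√(0.0118·0.000143) = 769.8 rad/s.
Step 2 — f₀ = ω₀/(2π) = 122.5 Hz.
Step 3 — Parallel Q: Q = R/(ω₀L) = 20/(769.8·0.0118) = 2.202.
Step 4 — Bandwidth: Δω = ω₀/Q = 349.7 rad/s; BW = Δω/(2π) = 55.65 Hz.

(a) f₀ = 122.5 Hz  (b) Q = 2.202  (c) BW = 55.65 Hz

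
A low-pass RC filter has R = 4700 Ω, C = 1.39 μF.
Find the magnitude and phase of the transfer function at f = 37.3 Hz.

Step 1 — Angular frequency: ω = 2π·37.3 = 234.4 rad/s.
Step 2 — Transfer function: H(jω) = 1/(1 + jωRC).
Step 3 — Denominator: 1 + jωRC = 1 + j·234.4·4700·1.39e-06 = 1 + j1.531.
Step 4 — H = 0.299 - j0.4578.
Step 5 — Magnitude: |H| = 0.5468 (-5.2 dB); phase: φ = -56.9°.

|H| = 0.5468 (-5.2 dB), φ = -56.9°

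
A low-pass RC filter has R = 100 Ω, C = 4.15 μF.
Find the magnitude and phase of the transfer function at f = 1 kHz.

Step 1 — Angular frequency: ω = 2π·1000 = 6283 rad/s.
Step 2 — Transfer function: H(jω) = 1/(1 + jωRC).
Step 3 — Denominator: 1 + jωRC = 1 + j·6283·100·4.15e-06 = 1 + j2.608.
Step 4 — H = 0.1282 - j0.3343.
Step 5 — Magnitude: |H| = 0.3581 (-8.9 dB); phase: φ = -69.0°.

|H| = 0.3581 (-8.9 dB), φ = -69.0°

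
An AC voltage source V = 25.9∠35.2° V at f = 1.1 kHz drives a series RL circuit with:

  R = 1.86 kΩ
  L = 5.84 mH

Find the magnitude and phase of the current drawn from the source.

Step 1 — Angular frequency: ω = 2π·f = 2π·1100 = 6912 rad/s.
Step 2 — Component impedances:
  R: Z = R = 1860 Ω
  L: Z = jωL = j·6912·0.00584 = 0 + j40.36 Ω
Step 3 — Series combination: Z_total = R + L = 1860 + j40.36 Ω = 1860∠1.2° Ω.
Step 4 — Source phasor: V = 25.9∠35.2° V = 21.16 + j14.93 V.
Step 5 — Ohm's law: I = V / Z_total = (21.16 + j14.93) / (1860 + j40.36) = 0.01155 + j0.007776 A.
Step 6 — Convert to polar: |I| = 0.01392 A, ∠I = 34.0°.

I = 0.01392∠34.0° A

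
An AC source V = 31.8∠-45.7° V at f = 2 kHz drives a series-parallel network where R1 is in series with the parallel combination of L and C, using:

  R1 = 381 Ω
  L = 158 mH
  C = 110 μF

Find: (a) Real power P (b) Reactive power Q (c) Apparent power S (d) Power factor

Step 1 — Angular frequency: ω = 2π·f = 2π·2000 = 1.257e+04 rad/s.
Step 2 — Component impedances:
  R1: Z = R = 381 Ω
  L: Z = jωL = j·1.257e+04·0.158 = 0 + j1985 Ω
  C: Z = 1/(jωC) = -j/(ω·C) = 0 - j0.7234 Ω
Step 3 — Parallel branch: L || C = 1/(1/L + 1/C) = 0 - j0.7237 Ω.
Step 4 — Series with R1: Z_total = R1 + (L || C) = 381 - j0.7237 Ω = 381∠-0.1° Ω.
Step 5 — Source phasor: V = 31.8∠-45.7° V = 22.21 - j22.76 V.
Step 6 — Current: I = V / Z = 0.05841 - j0.05962 A = 0.08346∠-45.6° A.
Step 7 — Complex power: S = V·I* = 2.654 - j0.005041 VA.
Step 8 — Real power: P = Re(S) = 2.654 W.
Step 9 — Reactive power: Q = Im(S) = -0.005041 VAR.
Step 10 — Apparent power: |S| = 2.654 VA.
Step 11 — Power factor: PF = P/|S| = 1 (leading).

(a) P = 2.654 W  (b) Q = -0.005041 VAR  (c) S = 2.654 VA  (d) PF = 1 (leading)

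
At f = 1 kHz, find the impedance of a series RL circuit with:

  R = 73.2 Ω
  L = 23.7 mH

Step 1 — Angular frequency: ω = 2π·f = 2π·1000 = 6283 rad/s.
Step 2 — Component impedances:
  R: Z = R = 73.2 Ω
  L: Z = jωL = j·6283·0.0237 = 0 + j148.9 Ω
Step 3 — Series combination: Z_total = R + L = 73.2 + j148.9 Ω = 165.9∠63.8° Ω.

Z = 73.2 + j148.9 Ω = 165.9∠63.8° Ω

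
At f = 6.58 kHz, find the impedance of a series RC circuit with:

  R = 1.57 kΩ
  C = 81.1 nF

Step 1 — Angular frequency: ω = 2π·f = 2π·6580 = 4.134e+04 rad/s.
Step 2 — Component impedances:
  R: Z = R = 1570 Ω
  C: Z = 1/(jωC) = -j/(ω·C) = 0 - j298.2 Ω
Step 3 — Series combination: Z_total = R + C = 1570 - j298.2 Ω = 1598∠-10.8° Ω.

Z = 1570 - j298.2 Ω = 1598∠-10.8° Ω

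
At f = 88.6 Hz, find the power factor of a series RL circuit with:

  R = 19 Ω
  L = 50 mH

Step 1 — Angular frequency: ω = 2π·f = 2π·88.6 = 556.7 rad/s.
Step 2 — Component impedances:
  R: Z = R = 19 Ω
  L: Z = jωL = j·556.7·0.05 = 0 + j27.83 Ω
Step 3 — Series combination: Z_total = R + L = 19 + j27.83 Ω = 33.7∠55.7° Ω.
Step 4 — Power factor: PF = cos(φ) = Re(Z)/|Z| = 19/33.7 = 0.5638.
Step 5 — Type: Im(Z) = 27.83 ⇒ lagging (phase φ = 55.7°).

PF = 0.5638 (lagging, φ = 55.7°)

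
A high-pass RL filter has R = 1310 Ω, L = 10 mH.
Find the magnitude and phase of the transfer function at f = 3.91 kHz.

Step 1 — Angular frequency: ω = 2π·3910 = 2.457e+04 rad/s.
Step 2 — Transfer function: H(jω) = jωL/(R + jωL).
Step 3 — Numerator jωL = j·245.7; denominator R + jωL = 1310 + j245.7.
Step 4 — H = 0.03397 + j0.1812.
Step 5 — Magnitude: |H| = 0.1843 (-14.7 dB); phase: φ = 79.4°.

|H| = 0.1843 (-14.7 dB), φ = 79.4°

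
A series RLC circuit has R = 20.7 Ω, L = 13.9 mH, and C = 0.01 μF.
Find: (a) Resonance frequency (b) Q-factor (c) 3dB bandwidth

Step 1 — Resonance: ω₀ = 1/√(LC) = 1/√(0.0139·1e-08) = 8.482e+04 rad/s.
Step 2 — f₀ = ω₀/(2π) = 1.35e+04 Hz.
Step 3 — Series Q: Q = ω₀L/R = 8.482e+04·0.0139/20.7 = 56.96.
Step 4 — Bandwidth: Δω = ω₀/Q = 1489 rad/s; BW = Δω/(2π) = 237 Hz.

(a) f₀ = 1.35e+04 Hz  (b) Q = 56.96  (c) BW = 237 Hz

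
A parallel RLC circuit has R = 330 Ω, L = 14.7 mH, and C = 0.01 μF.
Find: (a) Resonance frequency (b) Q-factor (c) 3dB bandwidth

Step 1 — Resonance: ω₀ = 1/√(LC) = 1/√(0.0147·1e-08) = 8.248e+04 rad/s.
Step 2 — f₀ = ω₀/(2π) = 1.313e+04 Hz.
Step 3 — Parallel Q: Q = R/(ω₀L) = 330/(8.248e+04·0.0147) = 0.2722.
Step 4 — Bandwidth: Δω = ω₀/Q = 3.03e+05 rad/s; BW = Δω/(2π) = 4.823e+04 Hz.

(a) f₀ = 1.313e+04 Hz  (b) Q = 0.2722  (c) BW = 4.823e+04 Hz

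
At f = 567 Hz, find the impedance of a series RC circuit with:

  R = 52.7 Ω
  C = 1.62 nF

Step 1 — Angular frequency: ω = 2π·f = 2π·567 = 3563 rad/s.
Step 2 — Component impedances:
  R: Z = R = 52.7 Ω
  C: Z = 1/(jωC) = -j/(ω·C) = 0 - j1.733e+05 Ω
Step 3 — Series combination: Z_total = R + C = 52.7 - j1.733e+05 Ω = 1.733e+05∠-90.0° Ω.

Z = 52.7 - j1.733e+05 Ω = 1.733e+05∠-90.0° Ω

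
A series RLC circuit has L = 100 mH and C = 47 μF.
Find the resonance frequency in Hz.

Step 1 — Resonance condition Im(Z)=0 gives ω₀ = 1/√(LC).
Step 2 — ω₀ = 1/√(0.1·4.7e-05) = 461.3 rad/s.
Step 3 — f₀ = ω₀/(2π) = 73.41 Hz.

f₀ = 73.41 Hz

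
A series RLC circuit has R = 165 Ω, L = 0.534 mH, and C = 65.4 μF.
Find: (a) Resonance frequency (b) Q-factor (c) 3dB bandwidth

Step 1 — Resonance condition Im(Z)=0 gives ω₀ = 1/√(LC).
Step 2 — ω₀ = 1/√(0.000534·6.54e-05) = 5351 rad/s.
Step 3 — f₀ = ω₀/(2π) = 851.6 Hz.
Step 4 — Series Q: Q = ω₀L/R = 5351·0.000534/165 = 0.01732.
Step 5 — 3dB bandwidth: Δω = ω₀/Q = 3.09e+05 rad/s; BW = Δω/(2π) = 4.918e+04 Hz.

(a) f₀ = 851.6 Hz  (b) Q = 0.01732  (c) BW = 4.918e+04 Hz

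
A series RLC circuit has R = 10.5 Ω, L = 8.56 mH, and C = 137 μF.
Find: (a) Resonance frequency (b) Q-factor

Step 1 — Resonance condition Im(Z)=0 gives ω₀ = 1/√(LC).
Step 2 — ω₀ = 1/√(0.00856·0.000137) = 923.4 rad/s.
Step 3 — f₀ = ω₀/(2π) = 147 Hz.
Step 4 — Series Q: Q = ω₀L/R = 923.4·0.00856/10.5 = 0.7528.

(a) f₀ = 147 Hz  (b) Q = 0.7528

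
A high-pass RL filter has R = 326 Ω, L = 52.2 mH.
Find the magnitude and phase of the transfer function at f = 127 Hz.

Step 1 — Angular frequency: ω = 2π·127 = 798 rad/s.
Step 2 — Transfer function: H(jω) = jωL/(R + jωL).
Step 3 — Numerator jωL = j·41.65; denominator R + jωL = 326 + j41.65.
Step 4 — H = 0.01606 + j0.1257.
Step 5 — Magnitude: |H| = 0.1267 (-17.9 dB); phase: φ = 82.7°.

|H| = 0.1267 (-17.9 dB), φ = 82.7°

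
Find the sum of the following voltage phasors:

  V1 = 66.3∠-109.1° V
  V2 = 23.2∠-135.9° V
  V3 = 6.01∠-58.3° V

Step 1 — Convert each phasor to rectangular form:
  V1 = 66.3·(cos(-109.1°) + j·sin(-109.1°)) = -21.69 - j62.65 V
  V2 = 23.2·(cos(-135.9°) + j·sin(-135.9°)) = -16.66 - j16.15 V
  V3 = 6.01·(cos(-58.3°) + j·sin(-58.3°)) = 3.158 - j5.113 V
Step 2 — Sum components: V_total = -35.2 - j83.91 V.
Step 3 — Convert to polar: |V_total| = 90.99 V, ∠V_total = -112.8°.

V_total = 90.99∠-112.8° V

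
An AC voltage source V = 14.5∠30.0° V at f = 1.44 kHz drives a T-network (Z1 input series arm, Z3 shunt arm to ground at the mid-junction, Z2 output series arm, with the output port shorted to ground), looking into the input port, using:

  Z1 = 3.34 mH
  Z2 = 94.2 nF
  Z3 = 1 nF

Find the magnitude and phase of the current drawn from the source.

Step 1 — Angular frequency: ω = 2π·f = 2π·1440 = 9048 rad/s.
Step 2 — Component impedances:
  Z1: Z = jωL = j·9048·0.00334 = 0 + j30.22 Ω
  Z2: Z = 1/(jωC) = -j/(ω·C) = 0 - j1173 Ω
  Z3: Z = 1/(jωC) = -j/(ω·C) = 0 - j1.105e+05 Ω
Step 3 — With the output port shorted to ground, the output series arm Z2 runs from the junction to ground; the shunt arm Z3 also runs from the junction to ground. They appear in parallel: Z3 || Z2 = 0 - j1161 Ω.
Step 4 — Series with input arm Z1: Z_in = Z1 + (Z3 || Z2) = 0 - j1131 Ω = 1131∠-90.0° Ω.
Step 5 — Source phasor: V = 14.5∠30.0° V = 12.56 + j7.25 V.
Step 6 — Ohm's law: I = V / Z_total = (12.56 + j7.25) / (0 - j1131) = -0.006412 + j0.01111 A.
Step 7 — Convert to polar: |I| = 0.01282 A, ∠I = 120.0°.

I = 0.01282∠120.0° A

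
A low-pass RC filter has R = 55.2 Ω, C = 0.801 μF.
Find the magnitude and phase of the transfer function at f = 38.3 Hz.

Step 1 — Angular frequency: ω = 2π·38.3 = 240.6 rad/s.
Step 2 — Transfer function: H(jω) = 1/(1 + jωRC).
Step 3 — Denominator: 1 + jωRC = 1 + j·240.6·55.2·8.01e-07 = 1 + j0.01064.
Step 4 — H = 0.9999 - j0.01064.
Step 5 — Magnitude: |H| = 0.9999 (-0.0 dB); phase: φ = -0.6°.

|H| = 0.9999 (-0.0 dB), φ = -0.6°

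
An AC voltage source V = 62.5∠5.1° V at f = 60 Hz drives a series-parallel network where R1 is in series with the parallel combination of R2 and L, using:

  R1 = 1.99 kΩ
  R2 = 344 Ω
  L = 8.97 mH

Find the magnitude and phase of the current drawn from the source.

Step 1 — Angular frequency: ω = 2π·f = 2π·60 = 377 rad/s.
Step 2 — Component impedances:
  R1: Z = R = 1990 Ω
  R2: Z = R = 344 Ω
  L: Z = jωL = j·377·0.00897 = 0 + j3.382 Ω
Step 3 — Parallel branch: R2 || L = 1/(1/R2 + 1/L) = 0.03324 + j3.381 Ω.
Step 4 — Series with R1: Z_total = R1 + (R2 || L) = 1990 + j3.381 Ω = 1990∠0.1° Ω.
Step 5 — Source phasor: V = 62.5∠5.1° V = 62.25 + j5.556 V.
Step 6 — Ohm's law: I = V / Z_total = (62.25 + j5.556) / (1990 + j3.381) = 0.03129 + j0.002739 A.
Step 7 — Convert to polar: |I| = 0.03141 A, ∠I = 5.0°.

I = 0.03141∠5.0° A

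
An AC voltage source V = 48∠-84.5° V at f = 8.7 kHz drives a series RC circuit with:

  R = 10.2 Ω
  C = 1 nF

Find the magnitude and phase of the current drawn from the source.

Step 1 — Angular frequency: ω = 2π·f = 2π·8700 = 5.466e+04 rad/s.
Step 2 — Component impedances:
  R: Z = R = 10.2 Ω
  C: Z = 1/(jωC) = -j/(ω·C) = 0 - j1.829e+04 Ω
Step 3 — Series combination: Z_total = R + C = 10.2 - j1.829e+04 Ω = 1.829e+04∠-90.0° Ω.
Step 4 — Source phasor: V = 48∠-84.5° V = 4.601 - j47.78 V.
Step 5 — Ohm's law: I = V / Z_total = (4.601 - j47.78) / (10.2 - j1.829e+04) = 0.002612 + j0.00025 A.
Step 6 — Convert to polar: |I| = 0.002624 A, ∠I = 5.5°.

I = 0.002624∠5.5° A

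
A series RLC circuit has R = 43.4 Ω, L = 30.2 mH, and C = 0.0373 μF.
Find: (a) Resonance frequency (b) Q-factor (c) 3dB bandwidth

Step 1 — Resonance: ω₀ = 1/√(LC) = 1/√(0.0302·3.73e-08) = 2.979e+04 rad/s.
Step 2 — f₀ = ω₀/(2π) = 4742 Hz.
Step 3 — Series Q: Q = ω₀L/R = 2.979e+04·0.0302/43.4 = 20.73.
Step 4 — Bandwidth: Δω = ω₀/Q = 1437 rad/s; BW = Δω/(2π) = 228.7 Hz.

(a) f₀ = 4742 Hz  (b) Q = 20.73  (c) BW = 228.7 Hz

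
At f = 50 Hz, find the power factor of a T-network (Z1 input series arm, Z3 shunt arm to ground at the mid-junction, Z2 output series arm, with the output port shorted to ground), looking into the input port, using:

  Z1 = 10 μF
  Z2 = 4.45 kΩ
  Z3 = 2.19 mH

Step 1 — Angular frequency: ω = 2π·f = 2π·50 = 314.2 rad/s.
Step 2 — Component impedances:
  Z1: Z = 1/(jωC) = -j/(ω·C) = 0 - j318.3 Ω
  Z2: Z = R = 4450 Ω
  Z3: Z = jωL = j·314.2·0.00219 = 0 + j0.688 Ω
Step 3 — With the output port shorted to ground, the output series arm Z2 runs from the junction to ground; the shunt arm Z3 also runs from the junction to ground. They appear in parallel: Z3 || Z2 = 0.0001064 + j0.688 Ω.
Step 4 — Series with input arm Z1: Z_in = Z1 + (Z3 || Z2) = 0.0001064 - j317.6 Ω = 317.6∠-90.0° Ω.
Step 5 — Power factor: PF = cos(φ) = Re(Z)/|Z| = 0.00010637/317.62 = 3.349e-07.
Step 6 — Type: Im(Z) = -317.6 ⇒ leading (phase φ = -90.0°).

PF = 3.349e-07 (leading, φ = -90.0°)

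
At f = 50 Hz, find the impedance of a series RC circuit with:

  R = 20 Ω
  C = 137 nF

Step 1 — Angular frequency: ω = 2π·f = 2π·50 = 314.2 rad/s.
Step 2 — Component impedances:
  R: Z = R = 20 Ω
  C: Z = 1/(jωC) = -j/(ω·C) = 0 - j2.323e+04 Ω
Step 3 — Series combination: Z_total = R + C = 20 - j2.323e+04 Ω = 2.323e+04∠-90.0° Ω.

Z = 20 - j2.323e+04 Ω = 2.323e+04∠-90.0° Ω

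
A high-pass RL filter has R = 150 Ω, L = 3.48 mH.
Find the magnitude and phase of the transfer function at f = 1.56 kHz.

Step 1 — Angular frequency: ω = 2π·1560 = 9802 rad/s.
Step 2 — Transfer function: H(jω) = jωL/(R + jωL).
Step 3 — Numerator jωL = j·34.11; denominator R + jωL = 150 + j34.11.
Step 4 — H = 0.04917 + j0.2162.
Step 5 — Magnitude: |H| = 0.2217 (-13.1 dB); phase: φ = 77.2°.

|H| = 0.2217 (-13.1 dB), φ = 77.2°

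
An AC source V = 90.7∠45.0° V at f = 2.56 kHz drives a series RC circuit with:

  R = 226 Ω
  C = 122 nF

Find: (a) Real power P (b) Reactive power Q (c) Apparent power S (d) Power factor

Step 1 — Angular frequency: ω = 2π·f = 2π·2560 = 1.608e+04 rad/s.
Step 2 — Component impedances:
  R: Z = R = 226 Ω
  C: Z = 1/(jωC) = -j/(ω·C) = 0 - j509.6 Ω
Step 3 — Series combination: Z_total = R + C = 226 - j509.6 Ω = 557.5∠-66.1° Ω.
Step 4 — Source phasor: V = 90.7∠45.0° V = 64.13 + j64.13 V.
Step 5 — Current: I = V / Z = -0.05853 + j0.1518 A = 0.1627∠111.1° A.
Step 6 — Complex power: S = V·I* = 5.983 - j13.49 VA.
Step 7 — Real power: P = Re(S) = 5.983 W.
Step 8 — Reactive power: Q = Im(S) = -13.49 VAR.
Step 9 — Apparent power: |S| = 14.76 VA.
Step 10 — Power factor: PF = P/|S| = 0.4054 (leading).

(a) P = 5.983 W  (b) Q = -13.49 VAR  (c) S = 14.76 VA  (d) PF = 0.4054 (leading)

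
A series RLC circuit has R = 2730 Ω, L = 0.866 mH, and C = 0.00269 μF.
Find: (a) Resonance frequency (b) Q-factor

Step 1 — Resonance condition Im(Z)=0 gives ω₀ = 1/√(LC).
Step 2 — ω₀ = 1/√(0.000866·2.69e-09) = 6.552e+05 rad/s.
Step 3 — f₀ = ω₀/(2π) = 1.043e+05 Hz.
Step 4 — Series Q: Q = ω₀L/R = 6.552e+05·0.000866/2730 = 0.2078.

(a) f₀ = 1.043e+05 Hz  (b) Q = 0.2078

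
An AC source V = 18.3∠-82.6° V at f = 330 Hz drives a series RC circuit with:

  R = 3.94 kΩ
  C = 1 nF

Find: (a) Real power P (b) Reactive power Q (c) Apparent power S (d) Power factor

Step 1 — Angular frequency: ω = 2π·f = 2π·330 = 2073 rad/s.
Step 2 — Component impedances:
  R: Z = R = 3940 Ω
  C: Z = 1/(jωC) = -j/(ω·C) = 0 - j4.823e+05 Ω
Step 3 — Series combination: Z_total = R + C = 3940 - j4.823e+05 Ω = 4.823e+05∠-89.5° Ω.
Step 4 — Source phasor: V = 18.3∠-82.6° V = 2.357 - j18.15 V.
Step 5 — Current: I = V / Z = 3.767e-05 + j4.579e-06 A = 3.794e-05∠6.9° A.
Step 6 — Complex power: S = V·I* = 5.672e-06 - j0.0006943 VA.
Step 7 — Real power: P = Re(S) = 5.672e-06 W.
Step 8 — Reactive power: Q = Im(S) = -0.0006943 VAR.
Step 9 — Apparent power: |S| = 0.0006944 VA.
Step 10 — Power factor: PF = P/|S| = 0.008169 (leading).

(a) P = 5.672e-06 W  (b) Q = -0.0006943 VAR  (c) S = 0.0006944 VA  (d) PF = 0.008169 (leading)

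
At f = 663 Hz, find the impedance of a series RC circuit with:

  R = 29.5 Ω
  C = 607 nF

Step 1 — Angular frequency: ω = 2π·f = 2π·663 = 4166 rad/s.
Step 2 — Component impedances:
  R: Z = R = 29.5 Ω
  C: Z = 1/(jωC) = -j/(ω·C) = 0 - j395.5 Ω
Step 3 — Series combination: Z_total = R + C = 29.5 - j395.5 Ω = 396.6∠-85.7° Ω.

Z = 29.5 - j395.5 Ω = 396.6∠-85.7° Ω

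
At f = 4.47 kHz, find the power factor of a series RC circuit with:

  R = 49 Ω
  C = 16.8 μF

Step 1 — Angular frequency: ω = 2π·f = 2π·4470 = 2.809e+04 rad/s.
Step 2 — Component impedances:
  R: Z = R = 49 Ω
  C: Z = 1/(jωC) = -j/(ω·C) = 0 - j2.119 Ω
Step 3 — Series combination: Z_total = R + C = 49 - j2.119 Ω = 49.05∠-2.5° Ω.
Step 4 — Power factor: PF = cos(φ) = Re(Z)/|Z| = 49/49.046 = 0.9991.
Step 5 — Type: Im(Z) = -2.119 ⇒ leading (phase φ = -2.5°).

PF = 0.9991 (leading, φ = -2.5°)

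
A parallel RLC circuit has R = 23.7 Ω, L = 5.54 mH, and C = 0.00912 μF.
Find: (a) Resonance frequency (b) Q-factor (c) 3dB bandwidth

Step 1 — Resonance: ω₀ = 1/√(LC) = 1/√(0.00554·9.12e-09) = 1.407e+05 rad/s.
Step 2 — f₀ = ω₀/(2π) = 2.239e+04 Hz.
Step 3 — Parallel Q: Q = R/(ω₀L) = 23.7/(1.407e+05·0.00554) = 0.03041.
Step 4 — Bandwidth: Δω = ω₀/Q = 4.627e+06 rad/s; BW = Δω/(2π) = 7.363e+05 Hz.

(a) f₀ = 2.239e+04 Hz  (b) Q = 0.03041  (c) BW = 7.363e+05 Hz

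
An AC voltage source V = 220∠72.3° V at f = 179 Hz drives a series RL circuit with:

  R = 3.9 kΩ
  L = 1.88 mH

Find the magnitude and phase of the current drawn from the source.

Step 1 — Angular frequency: ω = 2π·f = 2π·179 = 1125 rad/s.
Step 2 — Component impedances:
  R: Z = R = 3900 Ω
  L: Z = jωL = j·1125·0.00188 = 0 + j2.114 Ω
Step 3 — Series combination: Z_total = R + L = 3900 + j2.114 Ω = 3900∠0.0° Ω.
Step 4 — Source phasor: V = 220∠72.3° V = 66.89 + j209.6 V.
Step 5 — Ohm's law: I = V / Z_total = (66.89 + j209.6) / (3900 + j2.114) = 0.01718 + j0.05373 A.
Step 6 — Convert to polar: |I| = 0.05641 A, ∠I = 72.3°.

I = 0.05641∠72.3° A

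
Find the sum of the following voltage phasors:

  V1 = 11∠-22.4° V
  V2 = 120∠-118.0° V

Step 1 — Convert each phasor to rectangular form:
  V1 = 11·(cos(-22.4°) + j·sin(-22.4°)) = 10.17 - j4.192 V
  V2 = 120·(cos(-118.0°) + j·sin(-118.0°)) = -56.34 - j106 V
Step 2 — Sum components: V_total = -46.17 - j110.1 V.
Step 3 — Convert to polar: |V_total| = 119.4 V, ∠V_total = -112.7°.

V_total = 119.4∠-112.7° V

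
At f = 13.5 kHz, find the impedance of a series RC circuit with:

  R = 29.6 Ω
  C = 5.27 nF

Step 1 — Angular frequency: ω = 2π·f = 2π·1.35e+04 = 8.482e+04 rad/s.
Step 2 — Component impedances:
  R: Z = R = 29.6 Ω
  C: Z = 1/(jωC) = -j/(ω·C) = 0 - j2237 Ω
Step 3 — Series combination: Z_total = R + C = 29.6 - j2237 Ω = 2237∠-89.2° Ω.

Z = 29.6 - j2237 Ω = 2237∠-89.2° Ω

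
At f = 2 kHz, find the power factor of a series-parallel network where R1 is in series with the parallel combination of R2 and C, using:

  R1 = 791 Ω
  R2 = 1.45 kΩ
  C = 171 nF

Step 1 — Angular frequency: ω = 2π·f = 2π·2000 = 1.257e+04 rad/s.
Step 2 — Component impedances:
  R1: Z = R = 791 Ω
  R2: Z = R = 1450 Ω
  C: Z = 1/(jωC) = -j/(ω·C) = 0 - j465.4 Ω
Step 3 — Parallel branch: R2 || C = 1/(1/R2 + 1/C) = 135.4 - j421.9 Ω.
Step 4 — Series with R1: Z_total = R1 + (R2 || C) = 926.4 - j421.9 Ω = 1018∠-24.5° Ω.
Step 5 — Power factor: PF = cos(φ) = Re(Z)/|Z| = 926.408/1017.96 = 0.9101.
Step 6 — Type: Im(Z) = -421.9 ⇒ leading (phase φ = -24.5°).

PF = 0.9101 (leading, φ = -24.5°)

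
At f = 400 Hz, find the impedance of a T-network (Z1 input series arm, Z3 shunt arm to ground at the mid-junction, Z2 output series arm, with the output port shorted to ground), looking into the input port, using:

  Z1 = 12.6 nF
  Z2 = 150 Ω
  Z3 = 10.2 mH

Step 1 — Angular frequency: ω = 2π·f = 2π·400 = 2513 rad/s.
Step 2 — Component impedances:
  Z1: Z = 1/(jωC) = -j/(ω·C) = 0 - j3.158e+04 Ω
  Z2: Z = R = 150 Ω
  Z3: Z = jωL = j·2513·0.0102 = 0 + j25.64 Ω
Step 3 — With the output port shorted to ground, the output series arm Z2 runs from the junction to ground; the shunt arm Z3 also runs from the junction to ground. They appear in parallel: Z3 || Z2 = 4.257 + j24.91 Ω.
Step 4 — Series with input arm Z1: Z_in = Z1 + (Z3 || Z2) = 4.257 - j3.155e+04 Ω = 3.155e+04∠-90.0° Ω.

Z = 4.257 - j3.155e+04 Ω = 3.155e+04∠-90.0° Ω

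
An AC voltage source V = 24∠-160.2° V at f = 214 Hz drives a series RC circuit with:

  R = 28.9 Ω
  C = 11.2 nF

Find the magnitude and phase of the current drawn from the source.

Step 1 — Angular frequency: ω = 2π·f = 2π·214 = 1345 rad/s.
Step 2 — Component impedances:
  R: Z = R = 28.9 Ω
  C: Z = 1/(jωC) = -j/(ω·C) = 0 - j6.64e+04 Ω
Step 3 — Series combination: Z_total = R + C = 28.9 - j6.64e+04 Ω = 6.64e+04∠-90.0° Ω.
Step 4 — Source phasor: V = 24∠-160.2° V = -22.58 - j8.13 V.
Step 5 — Ohm's law: I = V / Z_total = (-22.58 - j8.13) / (28.9 - j6.64e+04) = 0.0001223 - j0.0003401 A.
Step 6 — Convert to polar: |I| = 0.0003614 A, ∠I = -70.2°.

I = 0.0003614∠-70.2° A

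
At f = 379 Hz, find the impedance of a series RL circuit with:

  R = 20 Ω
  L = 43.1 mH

Step 1 — Angular frequency: ω = 2π·f = 2π·379 = 2381 rad/s.
Step 2 — Component impedances:
  R: Z = R = 20 Ω
  L: Z = jωL = j·2381·0.0431 = 0 + j102.6 Ω
Step 3 — Series combination: Z_total = R + L = 20 + j102.6 Ω = 104.6∠79.0° Ω.

Z = 20 + j102.6 Ω = 104.6∠79.0° Ω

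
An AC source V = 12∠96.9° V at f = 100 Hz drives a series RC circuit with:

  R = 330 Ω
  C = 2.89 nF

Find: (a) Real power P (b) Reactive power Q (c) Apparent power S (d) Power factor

Step 1 — Angular frequency: ω = 2π·f = 2π·100 = 628.3 rad/s.
Step 2 — Component impedances:
  R: Z = R = 330 Ω
  C: Z = 1/(jωC) = -j/(ω·C) = 0 - j5.507e+05 Ω
Step 3 — Series combination: Z_total = R + C = 330 - j5.507e+05 Ω = 5.507e+05∠-90.0° Ω.
Step 4 — Source phasor: V = 12∠96.9° V = -1.442 + j11.91 V.
Step 5 — Current: I = V / Z = -2.163e-05 - j2.605e-06 A = 2.179e-05∠-173.1° A.
Step 6 — Complex power: S = V·I* = 1.567e-07 - j0.0002615 VA.
Step 7 — Real power: P = Re(S) = 1.567e-07 W.
Step 8 — Reactive power: Q = Im(S) = -0.0002615 VAR.
Step 9 — Apparent power: |S| = 0.0002615 VA.
Step 10 — Power factor: PF = P/|S| = 0.0005992 (leading).

(a) P = 1.567e-07 W  (b) Q = -0.0002615 VAR  (c) S = 0.0002615 VA  (d) PF = 0.0005992 (leading)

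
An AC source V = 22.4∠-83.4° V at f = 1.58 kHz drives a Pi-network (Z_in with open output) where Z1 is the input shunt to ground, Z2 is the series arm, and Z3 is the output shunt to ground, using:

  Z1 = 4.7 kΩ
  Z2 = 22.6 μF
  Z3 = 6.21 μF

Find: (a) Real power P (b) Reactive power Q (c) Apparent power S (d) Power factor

Step 1 — Angular frequency: ω = 2π·f = 2π·1580 = 9927 rad/s.
Step 2 — Component impedances:
  Z1: Z = R = 4700 Ω
  Z2: Z = 1/(jωC) = -j/(ω·C) = 0 - j4.457 Ω
  Z3: Z = 1/(jωC) = -j/(ω·C) = 0 - j16.22 Ω
Step 3 — With open output, the series arm Z2 and the output shunt Z3 appear in series to ground: Z2 + Z3 = 0 - j20.68 Ω.
Step 4 — Parallel with input shunt Z1: Z_in = Z1 || (Z2 + Z3) = 0.09097 - j20.68 Ω = 20.68∠-89.7° Ω.
Step 5 — Source phasor: V = 22.4∠-83.4° V = 2.575 - j22.25 V.
Step 6 — Current: I = V / Z = 1.077 + j0.1198 A = 1.083∠6.3° A.
Step 7 — Complex power: S = V·I* = 0.1068 - j24.27 VA.
Step 8 — Real power: P = Re(S) = 0.1068 W.
Step 9 — Reactive power: Q = Im(S) = -24.27 VAR.
Step 10 — Apparent power: |S| = 24.27 VA.
Step 11 — Power factor: PF = P/|S| = 0.0044 (leading).

(a) P = 0.1068 W  (b) Q = -24.27 VAR  (c) S = 24.27 VA  (d) PF = 0.0044 (leading)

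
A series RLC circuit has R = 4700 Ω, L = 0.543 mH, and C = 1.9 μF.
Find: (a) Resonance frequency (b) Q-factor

Step 1 — Resonance condition Im(Z)=0 gives ω₀ = 1/√(LC).
Step 2 — ω₀ = 1/√(0.000543·1.9e-06) = 3.113e+04 rad/s.
Step 3 — f₀ = ω₀/(2π) = 4955 Hz.
Step 4 — Series Q: Q = ω₀L/R = 3.113e+04·0.000543/4700 = 0.003597.

(a) f₀ = 4955 Hz  (b) Q = 0.003597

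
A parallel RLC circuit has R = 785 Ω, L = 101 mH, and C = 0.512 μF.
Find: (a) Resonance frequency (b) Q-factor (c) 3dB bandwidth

Step 1 — Resonance: ω₀ = 1/√(LC) = 1/√(0.101·5.12e-07) = 4397 rad/s.
Step 2 — f₀ = ω₀/(2π) = 699.9 Hz.
Step 3 — Parallel Q: Q = R/(ω₀L) = 785/(4397·0.101) = 1.767.
Step 4 — Bandwidth: Δω = ω₀/Q = 2488 rad/s; BW = Δω/(2π) = 396 Hz.

(a) f₀ = 699.9 Hz  (b) Q = 1.767  (c) BW = 396 Hz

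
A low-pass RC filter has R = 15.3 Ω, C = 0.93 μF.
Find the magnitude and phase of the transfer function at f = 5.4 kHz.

Step 1 — Angular frequency: ω = 2π·5400 = 3.393e+04 rad/s.
Step 2 — Transfer function: H(jω) = 1/(1 + jωRC).
Step 3 — Denominator: 1 + jωRC = 1 + j·3.393e+04·15.3·9.3e-07 = 1 + j0.4828.
Step 4 — H = 0.811 - j0.3915.
Step 5 — Magnitude: |H| = 0.9005 (-0.9 dB); phase: φ = -25.8°.

|H| = 0.9005 (-0.9 dB), φ = -25.8°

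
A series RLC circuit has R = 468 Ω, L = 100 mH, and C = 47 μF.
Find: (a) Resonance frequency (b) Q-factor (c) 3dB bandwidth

Step 1 — Resonance: ω₀ = 1/√(LC) = 1/√(0.1·4.7e-05) = 461.3 rad/s.
Step 2 — f₀ = ω₀/(2π) = 73.41 Hz.
Step 3 — Series Q: Q = ω₀L/R = 461.3·0.1/468 = 0.09856.
Step 4 — Bandwidth: Δω = ω₀/Q = 4680 rad/s; BW = Δω/(2π) = 744.8 Hz.

(a) f₀ = 73.41 Hz  (b) Q = 0.09856  (c) BW = 744.8 Hz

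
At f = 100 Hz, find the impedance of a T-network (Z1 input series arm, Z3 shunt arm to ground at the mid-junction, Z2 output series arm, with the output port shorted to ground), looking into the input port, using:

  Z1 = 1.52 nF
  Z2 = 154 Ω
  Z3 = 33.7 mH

Step 1 — Angular frequency: ω = 2π·f = 2π·100 = 628.3 rad/s.
Step 2 — Component impedances:
  Z1: Z = 1/(jωC) = -j/(ω·C) = 0 - j1.047e+06 Ω
  Z2: Z = R = 154 Ω
  Z3: Z = jωL = j·628.3·0.0337 = 0 + j21.17 Ω
Step 3 — With the output port shorted to ground, the output series arm Z2 runs from the junction to ground; the shunt arm Z3 also runs from the junction to ground. They appear in parallel: Z3 || Z2 = 2.857 + j20.78 Ω.
Step 4 — Series with input arm Z1: Z_in = Z1 + (Z3 || Z2) = 2.857 - j1.047e+06 Ω = 1.047e+06∠-90.0° Ω.

Z = 2.857 - j1.047e+06 Ω = 1.047e+06∠-90.0° Ω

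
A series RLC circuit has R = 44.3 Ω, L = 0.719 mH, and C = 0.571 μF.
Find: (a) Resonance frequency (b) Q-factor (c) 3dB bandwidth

Step 1 — Resonance: ω₀ = 1/√(LC) = 1/√(0.000719·5.71e-07) = 4.935e+04 rad/s.
Step 2 — f₀ = ω₀/(2π) = 7855 Hz.
Step 3 — Series Q: Q = ω₀L/R = 4.935e+04·0.000719/44.3 = 0.801.
Step 4 — Bandwidth: Δω = ω₀/Q = 6.161e+04 rad/s; BW = Δω/(2π) = 9806 Hz.

(a) f₀ = 7855 Hz  (b) Q = 0.801  (c) BW = 9806 Hz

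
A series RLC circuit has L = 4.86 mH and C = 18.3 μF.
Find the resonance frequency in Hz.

Step 1 — Resonance condition Im(Z)=0 gives ω₀ = 1/√(LC).
Step 2 — ω₀ = 1/√(0.00486·1.83e-05) = 3353 rad/s.
Step 3 — f₀ = ω₀/(2π) = 533.7 Hz.

f₀ = 533.7 Hz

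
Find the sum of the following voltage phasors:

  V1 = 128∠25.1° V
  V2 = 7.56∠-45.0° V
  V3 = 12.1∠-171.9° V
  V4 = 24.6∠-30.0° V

Step 1 — Convert each phasor to rectangular form:
  V1 = 128·(cos(25.1°) + j·sin(25.1°)) = 115.9 + j54.3 V
  V2 = 7.56·(cos(-45.0°) + j·sin(-45.0°)) = 5.346 - j5.346 V
  V3 = 12.1·(cos(-171.9°) + j·sin(-171.9°)) = -11.98 - j1.705 V
  V4 = 24.6·(cos(-30.0°) + j·sin(-30.0°)) = 21.3 - j12.3 V
Step 2 — Sum components: V_total = 130.6 + j34.95 V.
Step 3 — Convert to polar: |V_total| = 135.2 V, ∠V_total = 15.0°.

V_total = 135.2∠15.0° V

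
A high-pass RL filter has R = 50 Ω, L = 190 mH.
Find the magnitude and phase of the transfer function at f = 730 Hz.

Step 1 — Angular frequency: ω = 2π·730 = 4587 rad/s.
Step 2 — Transfer function: H(jω) = jωL/(R + jωL).
Step 3 — Numerator jωL = j·871.5; denominator R + jωL = 50 + j871.5.
Step 4 — H = 0.9967 + j0.05719.
Step 5 — Magnitude: |H| = 0.9984 (-0.0 dB); phase: φ = 3.3°.

|H| = 0.9984 (-0.0 dB), φ = 3.3°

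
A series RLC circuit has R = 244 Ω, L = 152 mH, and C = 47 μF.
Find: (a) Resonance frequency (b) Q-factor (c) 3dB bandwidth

Step 1 — Resonance: ω₀ = 1/√(LC) = 1/√(0.152·4.7e-05) = 374.1 rad/s.
Step 2 — f₀ = ω₀/(2π) = 59.55 Hz.
Step 3 — Series Q: Q = ω₀L/R = 374.1·0.152/244 = 0.2331.
Step 4 — Bandwidth: Δω = ω₀/Q = 1605 rad/s; BW = Δω/(2π) = 255.5 Hz.

(a) f₀ = 59.55 Hz  (b) Q = 0.2331  (c) BW = 255.5 Hz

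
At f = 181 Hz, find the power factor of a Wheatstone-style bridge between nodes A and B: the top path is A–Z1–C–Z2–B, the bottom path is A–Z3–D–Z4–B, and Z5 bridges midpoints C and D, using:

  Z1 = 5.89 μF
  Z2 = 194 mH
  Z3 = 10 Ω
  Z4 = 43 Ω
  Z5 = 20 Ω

Step 1 — Angular frequency: ω = 2π·f = 2π·181 = 1137 rad/s.
Step 2 — Component impedances:
  Z1: Z = 1/(jωC) = -j/(ω·C) = 0 - j149.3 Ω
  Z2: Z = jωL = j·1137·0.194 = 0 + j220.6 Ω
  Z3: Z = R = 10 Ω
  Z4: Z = R = 43 Ω
  Z5: Z = R = 20 Ω
Step 3 — Bridge requires nodal analysis (the Z5 bridge couples midpoints C and D, so the two paths cannot be reduced to a simple series/parallel combination). Setting node B to ground and injecting 1 A at node A, the 3-node admittance system at A, C, D solves to V_A = Z_AB = 50.13 + j7.145 Ω = 50.63∠8.1° Ω.
Step 4 — Power factor: PF = cos(φ) = Re(Z)/|Z| = 50.128/50.635 = 0.99.
Step 5 — Type: Im(Z) = 7.145 ⇒ lagging (phase φ = 8.1°).

PF = 0.99 (lagging, φ = 8.1°)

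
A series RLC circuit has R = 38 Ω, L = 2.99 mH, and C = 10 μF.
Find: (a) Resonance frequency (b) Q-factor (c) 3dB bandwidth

Step 1 — Resonance: ω₀ = 1/√(LC) = 1/√(0.00299·1e-05) = 5783 rad/s.
Step 2 — f₀ = ω₀/(2π) = 920.4 Hz.
Step 3 — Series Q: Q = ω₀L/R = 5783·0.00299/38 = 0.455.
Step 4 — Bandwidth: Δω = ω₀/Q = 1.271e+04 rad/s; BW = Δω/(2π) = 2023 Hz.

(a) f₀ = 920.4 Hz  (b) Q = 0.455  (c) BW = 2023 Hz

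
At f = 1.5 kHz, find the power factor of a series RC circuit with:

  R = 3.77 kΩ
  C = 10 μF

Step 1 — Angular frequency: ω = 2π·f = 2π·1500 = 9425 rad/s.
Step 2 — Component impedances:
  R: Z = R = 3770 Ω
  C: Z = 1/(jωC) = -j/(ω·C) = 0 - j10.61 Ω
Step 3 — Series combination: Z_total = R + C = 3770 - j10.61 Ω = 3770∠-0.2° Ω.
Step 4 — Power factor: PF = cos(φ) = Re(Z)/|Z| = 3770/3770 = 1.
Step 5 — Type: Im(Z) = -10.61 ⇒ leading (phase φ = -0.2°).

PF = 1 (leading, φ = -0.2°)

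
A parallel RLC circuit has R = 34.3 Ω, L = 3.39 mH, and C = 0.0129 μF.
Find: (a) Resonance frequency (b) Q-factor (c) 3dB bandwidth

Step 1 — Resonance: ω₀ = 1/√(LC) = 1/√(0.00339·1.29e-08) = 1.512e+05 rad/s.
Step 2 — f₀ = ω₀/(2π) = 2.407e+04 Hz.
Step 3 — Parallel Q: Q = R/(ω₀L) = 34.3/(1.512e+05·0.00339) = 0.06691.
Step 4 — Bandwidth: Δω = ω₀/Q = 2.26e+06 rad/s; BW = Δω/(2π) = 3.597e+05 Hz.

(a) f₀ = 2.407e+04 Hz  (b) Q = 0.06691  (c) BW = 3.597e+05 Hz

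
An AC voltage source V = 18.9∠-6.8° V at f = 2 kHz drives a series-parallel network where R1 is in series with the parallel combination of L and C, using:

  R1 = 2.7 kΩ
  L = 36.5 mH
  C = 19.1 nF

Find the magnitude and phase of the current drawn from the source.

Step 1 — Angular frequency: ω = 2π·f = 2π·2000 = 1.257e+04 rad/s.
Step 2 — Component impedances:
  R1: Z = R = 2700 Ω
  L: Z = jωL = j·1.257e+04·0.0365 = 0 + j458.7 Ω
  C: Z = 1/(jωC) = -j/(ω·C) = 0 - j4166 Ω
Step 3 — Parallel branch: L || C = 1/(1/L + 1/C) = 0 + j515.4 Ω.
Step 4 — Series with R1: Z_total = R1 + (L || C) = 2700 + j515.4 Ω = 2749∠10.8° Ω.
Step 5 — Source phasor: V = 18.9∠-6.8° V = 18.77 - j2.238 V.
Step 6 — Ohm's law: I = V / Z_total = (18.77 - j2.238) / (2700 + j515.4) = 0.006554 - j0.00208 A.
Step 7 — Convert to polar: |I| = 0.006876 A, ∠I = -17.6°.

I = 0.006876∠-17.6° A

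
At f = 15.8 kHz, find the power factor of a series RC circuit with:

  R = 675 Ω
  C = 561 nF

Step 1 — Angular frequency: ω = 2π·f = 2π·1.58e+04 = 9.927e+04 rad/s.
Step 2 — Component impedances:
  R: Z = R = 675 Ω
  C: Z = 1/(jωC) = -j/(ω·C) = 0 - j17.96 Ω
Step 3 — Series combination: Z_total = R + C = 675 - j17.96 Ω = 675.2∠-1.5° Ω.
Step 4 — Power factor: PF = cos(φ) = Re(Z)/|Z| = 675/675.24 = 0.9996.
Step 5 — Type: Im(Z) = -17.96 ⇒ leading (phase φ = -1.5°).

PF = 0.9996 (leading, φ = -1.5°)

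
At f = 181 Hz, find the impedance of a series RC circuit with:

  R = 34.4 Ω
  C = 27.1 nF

Step 1 — Angular frequency: ω = 2π·f = 2π·181 = 1137 rad/s.
Step 2 — Component impedances:
  R: Z = R = 34.4 Ω
  C: Z = 1/(jωC) = -j/(ω·C) = 0 - j3.245e+04 Ω
Step 3 — Series combination: Z_total = R + C = 34.4 - j3.245e+04 Ω = 3.245e+04∠-89.9° Ω.

Z = 34.4 - j3.245e+04 Ω = 3.245e+04∠-89.9° Ω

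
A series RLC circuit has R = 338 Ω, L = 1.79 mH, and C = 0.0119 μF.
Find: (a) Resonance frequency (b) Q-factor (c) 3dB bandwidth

Step 1 — Resonance condition Im(Z)=0 gives ω₀ = 1/√(LC).
Step 2 — ω₀ = 1/√(0.00179·1.19e-08) = 2.167e+05 rad/s.
Step 3 — f₀ = ω₀/(2π) = 3.448e+04 Hz.
Step 4 — Series Q: Q = ω₀L/R = 2.167e+05·0.00179/338 = 1.147.
Step 5 — 3dB bandwidth: Δω = ω₀/Q = 1.888e+05 rad/s; BW = Δω/(2π) = 3.005e+04 Hz.

(a) f₀ = 3.448e+04 Hz  (b) Q = 1.147  (c) BW = 3.005e+04 Hz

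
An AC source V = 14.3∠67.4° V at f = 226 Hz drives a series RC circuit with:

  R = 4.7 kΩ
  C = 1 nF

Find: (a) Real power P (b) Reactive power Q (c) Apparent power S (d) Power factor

Step 1 — Angular frequency: ω = 2π·f = 2π·226 = 1420 rad/s.
Step 2 — Component impedances:
  R: Z = R = 4700 Ω
  C: Z = 1/(jωC) = -j/(ω·C) = 0 - j7.042e+05 Ω
Step 3 — Series combination: Z_total = R + C = 4700 - j7.042e+05 Ω = 7.042e+05∠-89.6° Ω.
Step 4 — Source phasor: V = 14.3∠67.4° V = 5.495 + j13.2 V.
Step 5 — Current: I = V / Z = -1.869e-05 + j7.928e-06 A = 2.031e-05∠157.0° A.
Step 6 — Complex power: S = V·I* = 1.938e-06 - j0.0002904 VA.
Step 7 — Real power: P = Re(S) = 1.938e-06 W.
Step 8 — Reactive power: Q = Im(S) = -0.0002904 VAR.
Step 9 — Apparent power: |S| = 0.0002904 VA.
Step 10 — Power factor: PF = P/|S| = 0.006674 (leading).

(a) P = 1.938e-06 W  (b) Q = -0.0002904 VAR  (c) S = 0.0002904 VA  (d) PF = 0.006674 (leading)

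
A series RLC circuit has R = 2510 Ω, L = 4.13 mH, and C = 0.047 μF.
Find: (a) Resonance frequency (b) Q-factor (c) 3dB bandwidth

Step 1 — Resonance condition Im(Z)=0 gives ω₀ = 1/√(LC).
Step 2 — ω₀ = 1/√(0.00413·4.7e-08) = 7.178e+04 rad/s.
Step 3 — f₀ = ω₀/(2π) = 1.142e+04 Hz.
Step 4 — Series Q: Q = ω₀L/R = 7.178e+04·0.00413/2510 = 0.1181.
Step 5 — 3dB bandwidth: Δω = ω₀/Q = 6.077e+05 rad/s; BW = Δω/(2π) = 9.673e+04 Hz.

(a) f₀ = 1.142e+04 Hz  (b) Q = 0.1181  (c) BW = 9.673e+04 Hz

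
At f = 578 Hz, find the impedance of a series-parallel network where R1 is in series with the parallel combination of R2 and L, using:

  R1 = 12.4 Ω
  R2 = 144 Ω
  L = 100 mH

Step 1 — Angular frequency: ω = 2π·f = 2π·578 = 3632 rad/s.
Step 2 — Component impedances:
  R1: Z = R = 12.4 Ω
  R2: Z = R = 144 Ω
  L: Z = jωL = j·3632·0.1 = 0 + j363.2 Ω
Step 3 — Parallel branch: R2 || L = 1/(1/R2 + 1/L) = 124.4 + j49.34 Ω.
Step 4 — Series with R1: Z_total = R1 + (R2 || L) = 136.8 + j49.34 Ω = 145.5∠19.8° Ω.

Z = 136.8 + j49.34 Ω = 145.5∠19.8° Ω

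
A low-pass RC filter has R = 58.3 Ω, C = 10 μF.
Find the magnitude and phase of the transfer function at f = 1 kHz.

Step 1 — Angular frequency: ω = 2π·1000 = 6283 rad/s.
Step 2 — Transfer function: H(jω) = 1/(1 + jωRC).
Step 3 — Denominator: 1 + jωRC = 1 + j·6283·58.3·1e-05 = 1 + j3.663.
Step 4 — H = 0.06936 - j0.2541.
Step 5 — Magnitude: |H| = 0.2634 (-11.6 dB); phase: φ = -74.7°.

|H| = 0.2634 (-11.6 dB), φ = -74.7°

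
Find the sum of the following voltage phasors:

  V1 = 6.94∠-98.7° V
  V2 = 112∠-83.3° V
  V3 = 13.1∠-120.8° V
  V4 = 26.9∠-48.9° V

Step 1 — Convert each phasor to rectangular form:
  V1 = 6.94·(cos(-98.7°) + j·sin(-98.7°)) = -1.05 - j6.86 V
  V2 = 112·(cos(-83.3°) + j·sin(-83.3°)) = 13.07 - j111.2 V
  V3 = 13.1·(cos(-120.8°) + j·sin(-120.8°)) = -6.708 - j11.25 V
  V4 = 26.9·(cos(-48.9°) + j·sin(-48.9°)) = 17.68 - j20.27 V
Step 2 — Sum components: V_total = 22.99 - j149.6 V.
Step 3 — Convert to polar: |V_total| = 151.4 V, ∠V_total = -81.3°.

V_total = 151.4∠-81.3° V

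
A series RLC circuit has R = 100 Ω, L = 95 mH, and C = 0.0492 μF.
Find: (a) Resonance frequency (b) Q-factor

Step 1 — Resonance condition Im(Z)=0 gives ω₀ = 1/√(LC).
Step 2 — ω₀ = 1/√(0.095·4.92e-08) = 1.463e+04 rad/s.
Step 3 — f₀ = ω₀/(2π) = 2328 Hz.
Step 4 — Series Q: Q = ω₀L/R = 1.463e+04·0.095/100 = 13.9.

(a) f₀ = 2328 Hz  (b) Q = 13.9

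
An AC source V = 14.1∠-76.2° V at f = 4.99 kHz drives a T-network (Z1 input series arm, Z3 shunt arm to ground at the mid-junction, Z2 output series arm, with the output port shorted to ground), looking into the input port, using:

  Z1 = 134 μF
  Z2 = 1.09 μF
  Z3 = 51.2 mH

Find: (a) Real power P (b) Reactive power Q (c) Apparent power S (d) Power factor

Step 1 — Angular frequency: ω = 2π·f = 2π·4990 = 3.135e+04 rad/s.
Step 2 — Component impedances:
  Z1: Z = 1/(jωC) = -j/(ω·C) = 0 - j0.238 Ω
  Z2: Z = 1/(jωC) = -j/(ω·C) = 0 - j29.26 Ω
  Z3: Z = jωL = j·3.135e+04·0.0512 = 0 + j1605 Ω
Step 3 — With the output port shorted to ground, the output series arm Z2 runs from the junction to ground; the shunt arm Z3 also runs from the junction to ground. They appear in parallel: Z3 || Z2 = 0 - j29.8 Ω.
Step 4 — Series with input arm Z1: Z_in = Z1 + (Z3 || Z2) = 0 - j30.04 Ω = 30.04∠-90.0° Ω.
Step 5 — Source phasor: V = 14.1∠-76.2° V = 3.363 - j13.69 V.
Step 6 — Current: I = V / Z = 0.4558 + j0.112 A = 0.4693∠13.8° A.
Step 7 — Complex power: S = V·I* = 0 - j6.618 VA.
Step 8 — Real power: P = Re(S) = 0 W.
Step 9 — Reactive power: Q = Im(S) = -6.618 VAR.
Step 10 — Apparent power: |S| = 6.618 VA.
Step 11 — Power factor: PF = P/|S| = 0 (leading).

(a) P = 0 W  (b) Q = -6.618 VAR  (c) S = 6.618 VA  (d) PF = 0 (leading)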